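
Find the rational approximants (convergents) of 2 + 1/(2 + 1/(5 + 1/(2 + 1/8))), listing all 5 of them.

2/1, 5/2, 27/11, 59/24, 499/203

Using the convergent recurrence p_i = a_i*p_{i-1} + p_{i-2}, q_i = a_i*q_{i-1} + q_{i-2} with p_{-2}=0, p_{-1}=1, q_{-2}=1, q_{-1}=0:
  i=0: a_0=2, p_0 = 2*1 + 0 = 2, q_0 = 2*0 + 1 = 1.
  i=1: a_1=2, p_1 = 2*2 + 1 = 5, q_1 = 2*1 + 0 = 2.
  i=2: a_2=5, p_2 = 5*5 + 2 = 27, q_2 = 5*2 + 1 = 11.
  i=3: a_3=2, p_3 = 2*27 + 5 = 59, q_3 = 2*11 + 2 = 24.
  i=4: a_4=8, p_4 = 8*59 + 27 = 499, q_4 = 8*24 + 11 = 203.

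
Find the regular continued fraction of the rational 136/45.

[3; 45]

Run the Euclidean algorithm on 136 and 45; the successive quotients are the partial quotients a_0, a_1, ... (each step inverts the fractional part left over by the previous one):
  136 = 3*45 + 1, so a_0 = 3.
  45 = 45*1 + 0, so a_1 = 45.
The remainder reaches 0 after 2 divisions, so the expansion has 2 partial quotients, read off in order.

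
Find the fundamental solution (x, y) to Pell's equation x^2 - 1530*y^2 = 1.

(x, y) = (229841, 5876)

First expand sqrt(1530) as a continued fraction. With x_i = (sqrt(1530) + m_i)/d_i and (m_0, d_0) = (0, 1): a_0 = floor(sqrt(1530)) = 39, since 39^2 = 1521 <= 1530 < 1600 = 40^2.
Iterate m_{i+1} = d_i*a_i - m_i, d_{i+1} = (1530 - m_{i+1}^2)/d_i, a_{i+1} = floor((a_0 + m_{i+1})/d_{i+1}):
  m_1 = 1*39 - 0 = 39, d_1 = (1530 - 39^2)/1 = 9/1 = 9, a_1 = floor((39 + 39)/9) = 8.
  m_2 = 9*8 - 39 = 33, d_2 = (1530 - 33^2)/9 = 441/9 = 49, a_2 = floor((39 + 33)/49) = 1.
  m_3 = 49*1 - 33 = 16, d_3 = (1530 - 16^2)/49 = 1274/49 = 26, a_3 = floor((39 + 16)/26) = 2.
  m_4 = 26*2 - 16 = 36, d_4 = (1530 - 36^2)/26 = 234/26 = 9, a_4 = floor((39 + 36)/9) = 8.
  m_5 = 9*8 - 36 = 36, d_5 = (1530 - 36^2)/9 = 234/9 = 26, a_5 = floor((39 + 36)/26) = 2.
  m_6 = 26*2 - 36 = 16, d_6 = (1530 - 16^2)/26 = 1274/26 = 49, a_6 = floor((39 + 16)/49) = 1.
  m_7 = 49*1 - 16 = 33, d_7 = (1530 - 33^2)/49 = 441/49 = 9, a_7 = floor((39 + 33)/9) = 8.
  m_8 = 9*8 - 33 = 39, d_8 = (1530 - 39^2)/9 = 9/9 = 1, a_8 = floor((39 + 39)/1) = 78.
  m_9 = 1*78 - 39 = 39, d_9 = (1530 - 39^2)/1 = 9/1 = 9: (m_9, d_9) = (m_1, d_1) = (39, 9), so from here the quotients repeat a_1, ..., a_8; the period length is 8.
So sqrt(1530) = [39; (8, 1, 2, 8, 2, 1, 8, 78)] with period length k = 8.
k is even, so the fundamental solution of x^2 - 1530y^2 = 1 is (p_{k-1}, q_{k-1}) = (p_7, q_7); compute convergents through index 7.
Convergents (p_i = a_i*p_{i-1} + p_{i-2}, q_i = a_i*q_{i-1} + q_{i-2} with p_{-2}=0, p_{-1}=1, q_{-2}=1, q_{-1}=0):
  i=0: a_0=39, p_0 = 39*1 + 0 = 39, q_0 = 39*0 + 1 = 1.
  i=1: a_1=8, p_1 = 8*39 + 1 = 313, q_1 = 8*1 + 0 = 8.
  i=2: a_2=1, p_2 = 1*313 + 39 = 352, q_2 = 1*8 + 1 = 9.
  i=3: a_3=2, p_3 = 2*352 + 313 = 1017, q_3 = 2*9 + 8 = 26.
  i=4: a_4=8, p_4 = 8*1017 + 352 = 8488, q_4 = 8*26 + 9 = 217.
  i=5: a_5=2, p_5 = 2*8488 + 1017 = 17993, q_5 = 2*217 + 26 = 460.
  i=6: a_6=1, p_6 = 1*17993 + 8488 = 26481, q_6 = 1*460 + 217 = 677.
  i=7: a_7=8, p_7 = 8*26481 + 17993 = 229841, q_7 = 8*677 + 460 = 5876.
Check: 229841^2 - 1530*5876^2 = 52826885281 - 52826885280 = 1, so (x, y) = (229841, 5876) solves the equation, and by the theorem it is the least positive solution.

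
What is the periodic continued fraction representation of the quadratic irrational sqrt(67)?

[8; (5, 2, 1, 1, 7, 1, 1, 2, 5, 16)]

Write x_i = (sqrt(67) + m_i)/d_i with (m_0, d_0) = (0, 1). a_0 = floor(sqrt(67)) = 8, since 8^2 = 64 <= 67 < 81 = 9^2.
Iterate m_{i+1} = d_i*a_i - m_i, d_{i+1} = (67 - m_{i+1}^2)/d_i, a_{i+1} = floor((a_0 + m_{i+1})/d_{i+1}):
  m_1 = 1*8 - 0 = 8, d_1 = (67 - 8^2)/1 = 3/1 = 3, a_1 = floor((8 + 8)/3) = 5.
  m_2 = 3*5 - 8 = 7, d_2 = (67 - 7^2)/3 = 18/3 = 6, a_2 = floor((8 + 7)/6) = 2.
  m_3 = 6*2 - 7 = 5, d_3 = (67 - 5^2)/6 = 42/6 = 7, a_3 = floor((8 + 5)/7) = 1.
  m_4 = 7*1 - 5 = 2, d_4 = (67 - 2^2)/7 = 63/7 = 9, a_4 = floor((8 + 2)/9) = 1.
  m_5 = 9*1 - 2 = 7, d_5 = (67 - 7^2)/9 = 18/9 = 2, a_5 = floor((8 + 7)/2) = 7.
  m_6 = 2*7 - 7 = 7, d_6 = (67 - 7^2)/2 = 18/2 = 9, a_6 = floor((8 + 7)/9) = 1.
  m_7 = 9*1 - 7 = 2, d_7 = (67 - 2^2)/9 = 63/9 = 7, a_7 = floor((8 + 2)/7) = 1.
  m_8 = 7*1 - 2 = 5, d_8 = (67 - 5^2)/7 = 42/7 = 6, a_8 = floor((8 + 5)/6) = 2.
  m_9 = 6*2 - 5 = 7, d_9 = (67 - 7^2)/6 = 18/6 = 3, a_9 = floor((8 + 7)/3) = 5.
  m_10 = 3*5 - 7 = 8, d_10 = (67 - 8^2)/3 = 3/3 = 1, a_10 = floor((8 + 8)/1) = 16.
  m_11 = 1*16 - 8 = 8, d_11 = (67 - 8^2)/1 = 3/1 = 3: (m_11, d_11) = (m_1, d_1) = (8, 3), so from here the quotients repeat a_1, ..., a_10; the period length is 10.
Hence the expansion of sqrt(67) is a_0 = 8 followed by the repeating block 5, 2, 1, 1, 7, 1, 1, 2, 5, 16 (period 10).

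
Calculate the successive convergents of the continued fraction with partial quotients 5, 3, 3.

Using the convergent recurrence p_i = a_i*p_{i-1} + p_{i-2}, q_i = a_i*q_{i-1} + q_{i-2} with p_{-2}=0, p_{-1}=1, q_{-2}=1, q_{-1}=0:
  i=0: a_0=5, p_0 = 5*1 + 0 = 5, q_0 = 5*0 + 1 = 1.
  i=1: a_1=3, p_1 = 3*5 + 1 = 16, q_1 = 3*1 + 0 = 3.
  i=2: a_2=3, p_2 = 3*16 + 5 = 53, q_2 = 3*3 + 1 = 10.

5/1, 16/3, 53/10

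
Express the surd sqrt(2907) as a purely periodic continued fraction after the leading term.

Write x_i = (sqrt(2907) + m_i)/d_i with (m_0, d_0) = (0, 1). a_0 = floor(sqrt(2907)) = 53, since 53^2 = 2809 <= 2907 < 2916 = 54^2.
Iterate m_{i+1} = d_i*a_i - m_i, d_{i+1} = (2907 - m_{i+1}^2)/d_i, a_{i+1} = floor((a_0 + m_{i+1})/d_{i+1}):
  m_1 = 1*53 - 0 = 53, d_1 = (2907 - 53^2)/1 = 98/1 = 98, a_1 = floor((53 + 53)/98) = 1.
  m_2 = 98*1 - 53 = 45, d_2 = (2907 - 45^2)/98 = 882/98 = 9, a_2 = floor((53 + 45)/9) = 10.
  m_3 = 9*10 - 45 = 45, d_3 = (2907 - 45^2)/9 = 882/9 = 98, a_3 = floor((53 + 45)/98) = 1.
  m_4 = 98*1 - 45 = 53, d_4 = (2907 - 53^2)/98 = 98/98 = 1, a_4 = floor((53 + 53)/1) = 106.
  m_5 = 1*106 - 53 = 53, d_5 = (2907 - 53^2)/1 = 98/1 = 98: (m_5, d_5) = (m_1, d_1) = (53, 98), so from here the quotients repeat a_1, ..., a_4; the period length is 4.
Hence the expansion of sqrt(2907) is a_0 = 53 followed by the repeating block 1, 10, 1, 106 (period 4).

[53; (1, 10, 1, 106)]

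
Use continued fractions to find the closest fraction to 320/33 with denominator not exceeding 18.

97/10

Expand x = 320/33 as a continued fraction with the Euclidean algorithm:
  320 = 9*33 + 23, so a_0 = 9.
  33 = 1*23 + 10, so a_1 = 1.
  23 = 2*10 + 3, so a_2 = 2.
  10 = 3*3 + 1, so a_3 = 3.
  3 = 3*1 + 0, so a_4 = 3.
so x = [9; 1, 2, 3, 3].
Convergents (p_i = a_i*p_{i-1} + p_{i-2}, q_i = a_i*q_{i-1} + q_{i-2} with p_{-2}=0, p_{-1}=1, q_{-2}=1, q_{-1}=0), until the denominator exceeds 18:
  i=0: a_0=9, p_0 = 9*1 + 0 = 9, q_0 = 9*0 + 1 = 1.
  i=1: a_1=1, p_1 = 1*9 + 1 = 10, q_1 = 1*1 + 0 = 1.
  i=2: a_2=2, p_2 = 2*10 + 9 = 29, q_2 = 2*1 + 1 = 3.
  i=3: a_3=3, p_3 = 3*29 + 10 = 97, q_3 = 3*3 + 1 = 10.
  i=4: a_4=3, p_4 = 3*97 + 29 = 320, q_4 = 3*10 + 3 = 33.
q_4 = 33 > 18, so the last convergent with denominator <= 18 is p_3/q_3 = 97/10.
The closest fraction with denominator <= 18 is either p_3/q_3 or the intermediate fraction (k*p_3 + p_2)/(k*q_3 + q_2) with the largest k >= 1 whose denominator stays <= 18; these approach x as k grows, and every other convergent or intermediate fraction in range is farther away.
Largest k: floor((18 - q_2)/q_3) = floor((18 - 3)/10) = 1.
That gives (1*97 + 29)/(1*10 + 3) = 126/13.
Compare the errors: |x - 97/10| = |320*10 - 97*33|/(33*10) = 1/330, and |x - 126/13| = |320*13 - 126*33|/(33*13) = 2/429.
Cross-multiplying, 1*429 = 429 < 660 = 2*330, so 1/330 is smaller: the convergent 97/10 is closer to x than 126/13.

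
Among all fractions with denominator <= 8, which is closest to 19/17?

Expand x = 19/17 as a continued fraction with the Euclidean algorithm:
  19 = 1*17 + 2, so a_0 = 1.
  17 = 8*2 + 1, so a_1 = 8.
  2 = 2*1 + 0, so a_2 = 2.
so x = [1; 8, 2].
Convergents (p_i = a_i*p_{i-1} + p_{i-2}, q_i = a_i*q_{i-1} + q_{i-2} with p_{-2}=0, p_{-1}=1, q_{-2}=1, q_{-1}=0), until the denominator exceeds 8:
  i=0: a_0=1, p_0 = 1*1 + 0 = 1, q_0 = 1*0 + 1 = 1.
  i=1: a_1=8, p_1 = 8*1 + 1 = 9, q_1 = 8*1 + 0 = 8.
  i=2: a_2=2, p_2 = 2*9 + 1 = 19, q_2 = 2*8 + 1 = 17.
q_2 = 17 > 8, so the last convergent with denominator <= 8 is p_1/q_1 = 9/8.
The closest fraction with denominator <= 8 is either p_1/q_1 or the intermediate fraction (k*p_1 + p_0)/(k*q_1 + q_0) with the largest k >= 1 whose denominator stays <= 8; these approach x as k grows, and every other convergent or intermediate fraction in range is farther away.
Largest k: floor((8 - q_0)/q_1) = floor((8 - 1)/8) = 0.
Since k = 0, no intermediate fraction beyond p_1/q_1 has denominator <= 8, so the convergent 9/8 is the closest (its error is |19*8 - 9*17|/(17*8) = 1/136).

9/8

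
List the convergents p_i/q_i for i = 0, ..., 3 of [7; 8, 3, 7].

7/1, 57/8, 178/25, 1303/183

Using the convergent recurrence p_i = a_i*p_{i-1} + p_{i-2}, q_i = a_i*q_{i-1} + q_{i-2} with p_{-2}=0, p_{-1}=1, q_{-2}=1, q_{-1}=0:
  i=0: a_0=7, p_0 = 7*1 + 0 = 7, q_0 = 7*0 + 1 = 1.
  i=1: a_1=8, p_1 = 8*7 + 1 = 57, q_1 = 8*1 + 0 = 8.
  i=2: a_2=3, p_2 = 3*57 + 7 = 178, q_2 = 3*8 + 1 = 25.
  i=3: a_3=7, p_3 = 7*178 + 57 = 1303, q_3 = 7*25 + 8 = 183.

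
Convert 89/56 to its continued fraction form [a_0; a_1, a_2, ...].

Run the Euclidean algorithm on 89 and 56; the successive quotients are the partial quotients a_0, a_1, ... (each step inverts the fractional part left over by the previous one):
  89 = 1*56 + 33, so a_0 = 1.
  56 = 1*33 + 23, so a_1 = 1.
  33 = 1*23 + 10, so a_2 = 1.
  23 = 2*10 + 3, so a_3 = 2.
  10 = 3*3 + 1, so a_4 = 3.
  3 = 3*1 + 0, so a_5 = 3.
The remainder reaches 0 after 6 divisions, so the expansion has 6 partial quotients, read off in order.

[1; 1, 1, 2, 3, 3]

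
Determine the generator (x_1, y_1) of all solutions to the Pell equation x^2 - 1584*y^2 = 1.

(x, y) = (199, 5)

First expand sqrt(1584) as a continued fraction. With x_i = (sqrt(1584) + m_i)/d_i and (m_0, d_0) = (0, 1): a_0 = floor(sqrt(1584)) = 39, since 39^2 = 1521 <= 1584 < 1600 = 40^2.
Iterate m_{i+1} = d_i*a_i - m_i, d_{i+1} = (1584 - m_{i+1}^2)/d_i, a_{i+1} = floor((a_0 + m_{i+1})/d_{i+1}):
  m_1 = 1*39 - 0 = 39, d_1 = (1584 - 39^2)/1 = 63/1 = 63, a_1 = floor((39 + 39)/63) = 1.
  m_2 = 63*1 - 39 = 24, d_2 = (1584 - 24^2)/63 = 1008/63 = 16, a_2 = floor((39 + 24)/16) = 3.
  m_3 = 16*3 - 24 = 24, d_3 = (1584 - 24^2)/16 = 1008/16 = 63, a_3 = floor((39 + 24)/63) = 1.
  m_4 = 63*1 - 24 = 39, d_4 = (1584 - 39^2)/63 = 63/63 = 1, a_4 = floor((39 + 39)/1) = 78.
  m_5 = 1*78 - 39 = 39, d_5 = (1584 - 39^2)/1 = 63/1 = 63: (m_5, d_5) = (m_1, d_1) = (39, 63), so from here the quotients repeat a_1, ..., a_4; the period length is 4.
So sqrt(1584) = [39; (1, 3, 1, 78)] with period length k = 4.
k is even, so the fundamental solution of x^2 - 1584y^2 = 1 is (p_{k-1}, q_{k-1}) = (p_3, q_3); compute convergents through index 3.
Convergents (p_i = a_i*p_{i-1} + p_{i-2}, q_i = a_i*q_{i-1} + q_{i-2} with p_{-2}=0, p_{-1}=1, q_{-2}=1, q_{-1}=0):
  i=0: a_0=39, p_0 = 39*1 + 0 = 39, q_0 = 39*0 + 1 = 1.
  i=1: a_1=1, p_1 = 1*39 + 1 = 40, q_1 = 1*1 + 0 = 1.
  i=2: a_2=3, p_2 = 3*40 + 39 = 159, q_2 = 3*1 + 1 = 4.
  i=3: a_3=1, p_3 = 1*159 + 40 = 199, q_3 = 1*4 + 1 = 5.
Check: 199^2 - 1584*5^2 = 39601 - 39600 = 1, so (x, y) = (199, 5) solves the equation, and by the theorem it is the least positive solution.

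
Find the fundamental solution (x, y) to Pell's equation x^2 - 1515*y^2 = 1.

First expand sqrt(1515) as a continued fraction. With x_i = (sqrt(1515) + m_i)/d_i and (m_0, d_0) = (0, 1): a_0 = floor(sqrt(1515)) = 38, since 38^2 = 1444 <= 1515 < 1521 = 39^2.
Iterate m_{i+1} = d_i*a_i - m_i, d_{i+1} = (1515 - m_{i+1}^2)/d_i, a_{i+1} = floor((a_0 + m_{i+1})/d_{i+1}):
  m_1 = 1*38 - 0 = 38, d_1 = (1515 - 38^2)/1 = 71/1 = 71, a_1 = floor((38 + 38)/71) = 1.
  m_2 = 71*1 - 38 = 33, d_2 = (1515 - 33^2)/71 = 426/71 = 6, a_2 = floor((38 + 33)/6) = 11.
  m_3 = 6*11 - 33 = 33, d_3 = (1515 - 33^2)/6 = 426/6 = 71, a_3 = floor((38 + 33)/71) = 1.
  m_4 = 71*1 - 33 = 38, d_4 = (1515 - 38^2)/71 = 71/71 = 1, a_4 = floor((38 + 38)/1) = 76.
  m_5 = 1*76 - 38 = 38, d_5 = (1515 - 38^2)/1 = 71/1 = 71: (m_5, d_5) = (m_1, d_1) = (38, 71), so from here the quotients repeat a_1, ..., a_4; the period length is 4.
So sqrt(1515) = [38; (1, 11, 1, 76)] with period length k = 4.
k is even, so the fundamental solution of x^2 - 1515y^2 = 1 is (p_{k-1}, q_{k-1}) = (p_3, q_3); compute convergents through index 3.
Convergents (p_i = a_i*p_{i-1} + p_{i-2}, q_i = a_i*q_{i-1} + q_{i-2} with p_{-2}=0, p_{-1}=1, q_{-2}=1, q_{-1}=0):
  i=0: a_0=38, p_0 = 38*1 + 0 = 38, q_0 = 38*0 + 1 = 1.
  i=1: a_1=1, p_1 = 1*38 + 1 = 39, q_1 = 1*1 + 0 = 1.
  i=2: a_2=11, p_2 = 11*39 + 38 = 467, q_2 = 11*1 + 1 = 12.
  i=3: a_3=1, p_3 = 1*467 + 39 = 506, q_3 = 1*12 + 1 = 13.
Check: 506^2 - 1515*13^2 = 256036 - 256035 = 1, so (x, y) = (506, 13) solves the equation, and by the theorem it is the least positive solution.

(x, y) = (506, 13)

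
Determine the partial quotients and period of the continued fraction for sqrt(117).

[10; (1, 4, 2, 4, 1, 20)]

Write x_i = (sqrt(117) + m_i)/d_i with (m_0, d_0) = (0, 1). a_0 = floor(sqrt(117)) = 10, since 10^2 = 100 <= 117 < 121 = 11^2.
Iterate m_{i+1} = d_i*a_i - m_i, d_{i+1} = (117 - m_{i+1}^2)/d_i, a_{i+1} = floor((a_0 + m_{i+1})/d_{i+1}):
  m_1 = 1*10 - 0 = 10, d_1 = (117 - 10^2)/1 = 17/1 = 17, a_1 = floor((10 + 10)/17) = 1.
  m_2 = 17*1 - 10 = 7, d_2 = (117 - 7^2)/17 = 68/17 = 4, a_2 = floor((10 + 7)/4) = 4.
  m_3 = 4*4 - 7 = 9, d_3 = (117 - 9^2)/4 = 36/4 = 9, a_3 = floor((10 + 9)/9) = 2.
  m_4 = 9*2 - 9 = 9, d_4 = (117 - 9^2)/9 = 36/9 = 4, a_4 = floor((10 + 9)/4) = 4.
  m_5 = 4*4 - 9 = 7, d_5 = (117 - 7^2)/4 = 68/4 = 17, a_5 = floor((10 + 7)/17) = 1.
  m_6 = 17*1 - 7 = 10, d_6 = (117 - 10^2)/17 = 17/17 = 1, a_6 = floor((10 + 10)/1) = 20.
  m_7 = 1*20 - 10 = 10, d_7 = (117 - 10^2)/1 = 17/1 = 17: (m_7, d_7) = (m_1, d_1) = (10, 17), so from here the quotients repeat a_1, ..., a_6; the period length is 6.
Hence the expansion of sqrt(117) is a_0 = 10 followed by the repeating block 1, 4, 2, 4, 1, 20 (period 6).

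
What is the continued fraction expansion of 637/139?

[4; 1, 1, 2, 1, 1, 11]

Run the Euclidean algorithm on 637 and 139; the successive quotients are the partial quotients a_0, a_1, ... (each step inverts the fractional part left over by the previous one):
  637 = 4*139 + 81, so a_0 = 4.
  139 = 1*81 + 58, so a_1 = 1.
  81 = 1*58 + 23, so a_2 = 1.
  58 = 2*23 + 12, so a_3 = 2.
  23 = 1*12 + 11, so a_4 = 1.
  12 = 1*11 + 1, so a_5 = 1.
  11 = 11*1 + 0, so a_6 = 11.
The remainder reaches 0 after 7 divisions, so the expansion has 7 partial quotients, read off in order.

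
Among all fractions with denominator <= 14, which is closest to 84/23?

51/14

Expand x = 84/23 as a continued fraction with the Euclidean algorithm:
  84 = 3*23 + 15, so a_0 = 3.
  23 = 1*15 + 8, so a_1 = 1.
  15 = 1*8 + 7, so a_2 = 1.
  8 = 1*7 + 1, so a_3 = 1.
  7 = 7*1 + 0, so a_4 = 7.
so x = [3; 1, 1, 1, 7].
Convergents (p_i = a_i*p_{i-1} + p_{i-2}, q_i = a_i*q_{i-1} + q_{i-2} with p_{-2}=0, p_{-1}=1, q_{-2}=1, q_{-1}=0), until the denominator exceeds 14:
  i=0: a_0=3, p_0 = 3*1 + 0 = 3, q_0 = 3*0 + 1 = 1.
  i=1: a_1=1, p_1 = 1*3 + 1 = 4, q_1 = 1*1 + 0 = 1.
  i=2: a_2=1, p_2 = 1*4 + 3 = 7, q_2 = 1*1 + 1 = 2.
  i=3: a_3=1, p_3 = 1*7 + 4 = 11, q_3 = 1*2 + 1 = 3.
  i=4: a_4=7, p_4 = 7*11 + 7 = 84, q_4 = 7*3 + 2 = 23.
q_4 = 23 > 14, so the last convergent with denominator <= 14 is p_3/q_3 = 11/3.
The closest fraction with denominator <= 14 is either p_3/q_3 or the intermediate fraction (k*p_3 + p_2)/(k*q_3 + q_2) with the largest k >= 1 whose denominator stays <= 14; these approach x as k grows, and every other convergent or intermediate fraction in range is farther away.
Largest k: floor((14 - q_2)/q_3) = floor((14 - 2)/3) = 4.
That gives (4*11 + 7)/(4*3 + 2) = 51/14.
Compare the errors: |x - 11/3| = |84*3 - 11*23|/(23*3) = 1/69, and |x - 51/14| = |84*14 - 51*23|/(23*14) = 3/322.
Cross-multiplying, 3*69 = 207 < 322 = 1*322, so 3/322 is smaller: the intermediate fraction 51/14 is closer to x than 11/3.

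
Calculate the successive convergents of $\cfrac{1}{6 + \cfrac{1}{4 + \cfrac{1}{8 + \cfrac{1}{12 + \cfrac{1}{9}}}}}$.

0/1, 1/6, 4/25, 33/206, 400/2497, 3633/22679

Using the convergent recurrence p_i = a_i*p_{i-1} + p_{i-2}, q_i = a_i*q_{i-1} + q_{i-2} with p_{-2}=0, p_{-1}=1, q_{-2}=1, q_{-1}=0:
  i=0: a_0=0, p_0 = 0*1 + 0 = 0, q_0 = 0*0 + 1 = 1.
  i=1: a_1=6, p_1 = 6*0 + 1 = 1, q_1 = 6*1 + 0 = 6.
  i=2: a_2=4, p_2 = 4*1 + 0 = 4, q_2 = 4*6 + 1 = 25.
  i=3: a_3=8, p_3 = 8*4 + 1 = 33, q_3 = 8*25 + 6 = 206.
  i=4: a_4=12, p_4 = 12*33 + 4 = 400, q_4 = 12*206 + 25 = 2497.
  i=5: a_5=9, p_5 = 9*400 + 33 = 3633, q_5 = 9*2497 + 206 = 22679.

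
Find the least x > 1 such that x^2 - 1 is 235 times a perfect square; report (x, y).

(x, y) = (46, 3)

First expand sqrt(235) as a continued fraction. With x_i = (sqrt(235) + m_i)/d_i and (m_0, d_0) = (0, 1): a_0 = floor(sqrt(235)) = 15, since 15^2 = 225 <= 235 < 256 = 16^2.
Iterate m_{i+1} = d_i*a_i - m_i, d_{i+1} = (235 - m_{i+1}^2)/d_i, a_{i+1} = floor((a_0 + m_{i+1})/d_{i+1}):
  m_1 = 1*15 - 0 = 15, d_1 = (235 - 15^2)/1 = 10/1 = 10, a_1 = floor((15 + 15)/10) = 3.
  m_2 = 10*3 - 15 = 15, d_2 = (235 - 15^2)/10 = 10/10 = 1, a_2 = floor((15 + 15)/1) = 30.
  m_3 = 1*30 - 15 = 15, d_3 = (235 - 15^2)/1 = 10/1 = 10: (m_3, d_3) = (m_1, d_1) = (15, 10), so from here the quotients repeat a_1, a_2; the period length is 2.
So sqrt(235) = [15; (3, 30)] with period length k = 2.
k is even, so the fundamental solution of x^2 - 235y^2 = 1 is (p_{k-1}, q_{k-1}) = (p_1, q_1); compute convergents through index 1.
Convergents (p_i = a_i*p_{i-1} + p_{i-2}, q_i = a_i*q_{i-1} + q_{i-2} with p_{-2}=0, p_{-1}=1, q_{-2}=1, q_{-1}=0):
  i=0: a_0=15, p_0 = 15*1 + 0 = 15, q_0 = 15*0 + 1 = 1.
  i=1: a_1=3, p_1 = 3*15 + 1 = 46, q_1 = 3*1 + 0 = 3.
Check: 46^2 - 235*3^2 = 2116 - 2115 = 1, so (x, y) = (46, 3) solves the equation, and by the theorem it is the least positive solution.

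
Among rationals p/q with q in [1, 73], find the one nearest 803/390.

35/17

Expand x = 803/390 as a continued fraction with the Euclidean algorithm:
  803 = 2*390 + 23, so a_0 = 2.
  390 = 16*23 + 22, so a_1 = 16.
  23 = 1*22 + 1, so a_2 = 1.
  22 = 22*1 + 0, so a_3 = 22.
so x = [2; 16, 1, 22].
Convergents (p_i = a_i*p_{i-1} + p_{i-2}, q_i = a_i*q_{i-1} + q_{i-2} with p_{-2}=0, p_{-1}=1, q_{-2}=1, q_{-1}=0), until the denominator exceeds 73:
  i=0: a_0=2, p_0 = 2*1 + 0 = 2, q_0 = 2*0 + 1 = 1.
  i=1: a_1=16, p_1 = 16*2 + 1 = 33, q_1 = 16*1 + 0 = 16.
  i=2: a_2=1, p_2 = 1*33 + 2 = 35, q_2 = 1*16 + 1 = 17.
  i=3: a_3=22, p_3 = 22*35 + 33 = 803, q_3 = 22*17 + 16 = 390.
q_3 = 390 > 73, so the last convergent with denominator <= 73 is p_2/q_2 = 35/17.
The closest fraction with denominator <= 73 is either p_2/q_2 or the intermediate fraction (k*p_2 + p_1)/(k*q_2 + q_1) with the largest k >= 1 whose denominator stays <= 73; these approach x as k grows, and every other convergent or intermediate fraction in range is farther away.
Largest k: floor((73 - q_1)/q_2) = floor((73 - 16)/17) = 3.
That gives (3*35 + 33)/(3*17 + 16) = 138/67.
Compare the errors: |x - 35/17| = |803*17 - 35*390|/(390*17) = 1/6630, and |x - 138/67| = |803*67 - 138*390|/(390*67) = 19/26130.
Cross-multiplying, 1*26130 = 26130 < 125970 = 19*6630, so 1/6630 is smaller: the convergent 35/17 is closer to x than 138/67.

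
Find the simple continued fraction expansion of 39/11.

Run the Euclidean algorithm on 39 and 11; the successive quotients are the partial quotients a_0, a_1, ... (each step inverts the fractional part left over by the previous one):
  39 = 3*11 + 6, so a_0 = 3.
  11 = 1*6 + 5, so a_1 = 1.
  6 = 1*5 + 1, so a_2 = 1.
  5 = 5*1 + 0, so a_3 = 5.
The remainder reaches 0 after 4 divisions, so the expansion has 4 partial quotients, read off in order.

[3; 1, 1, 5]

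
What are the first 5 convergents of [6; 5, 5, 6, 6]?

6/1, 31/5, 161/26, 997/161, 6143/992

Using the convergent recurrence p_i = a_i*p_{i-1} + p_{i-2}, q_i = a_i*q_{i-1} + q_{i-2} with p_{-2}=0, p_{-1}=1, q_{-2}=1, q_{-1}=0:
  i=0: a_0=6, p_0 = 6*1 + 0 = 6, q_0 = 6*0 + 1 = 1.
  i=1: a_1=5, p_1 = 5*6 + 1 = 31, q_1 = 5*1 + 0 = 5.
  i=2: a_2=5, p_2 = 5*31 + 6 = 161, q_2 = 5*5 + 1 = 26.
  i=3: a_3=6, p_3 = 6*161 + 31 = 997, q_3 = 6*26 + 5 = 161.
  i=4: a_4=6, p_4 = 6*997 + 161 = 6143, q_4 = 6*161 + 26 = 992.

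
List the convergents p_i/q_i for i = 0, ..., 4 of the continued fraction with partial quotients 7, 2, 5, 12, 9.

Using the convergent recurrence p_i = a_i*p_{i-1} + p_{i-2}, q_i = a_i*q_{i-1} + q_{i-2} with p_{-2}=0, p_{-1}=1, q_{-2}=1, q_{-1}=0:
  i=0: a_0=7, p_0 = 7*1 + 0 = 7, q_0 = 7*0 + 1 = 1.
  i=1: a_1=2, p_1 = 2*7 + 1 = 15, q_1 = 2*1 + 0 = 2.
  i=2: a_2=5, p_2 = 5*15 + 7 = 82, q_2 = 5*2 + 1 = 11.
  i=3: a_3=12, p_3 = 12*82 + 15 = 999, q_3 = 12*11 + 2 = 134.
  i=4: a_4=9, p_4 = 9*999 + 82 = 9073, q_4 = 9*134 + 11 = 1217.

7/1, 15/2, 82/11, 999/134, 9073/1217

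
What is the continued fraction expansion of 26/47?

Run the Euclidean algorithm on 26 and 47; the successive quotients are the partial quotients a_0, a_1, ... (each step inverts the fractional part left over by the previous one):
  26 = 0*47 + 26, so a_0 = 0.
  47 = 1*26 + 21, so a_1 = 1.
  26 = 1*21 + 5, so a_2 = 1.
  21 = 4*5 + 1, so a_3 = 4.
  5 = 5*1 + 0, so a_4 = 5.
The remainder reaches 0 after 5 divisions, so the expansion has 5 partial quotients, read off in order.

[0; 1, 1, 4, 5]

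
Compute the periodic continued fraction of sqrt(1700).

[41; (4, 3, 20, 3, 4, 82)]

Write x_i = (sqrt(1700) + m_i)/d_i with (m_0, d_0) = (0, 1). a_0 = floor(sqrt(1700)) = 41, since 41^2 = 1681 <= 1700 < 1764 = 42^2.
Iterate m_{i+1} = d_i*a_i - m_i, d_{i+1} = (1700 - m_{i+1}^2)/d_i, a_{i+1} = floor((a_0 + m_{i+1})/d_{i+1}):
  m_1 = 1*41 - 0 = 41, d_1 = (1700 - 41^2)/1 = 19/1 = 19, a_1 = floor((41 + 41)/19) = 4.
  m_2 = 19*4 - 41 = 35, d_2 = (1700 - 35^2)/19 = 475/19 = 25, a_2 = floor((41 + 35)/25) = 3.
  m_3 = 25*3 - 35 = 40, d_3 = (1700 - 40^2)/25 = 100/25 = 4, a_3 = floor((41 + 40)/4) = 20.
  m_4 = 4*20 - 40 = 40, d_4 = (1700 - 40^2)/4 = 100/4 = 25, a_4 = floor((41 + 40)/25) = 3.
  m_5 = 25*3 - 40 = 35, d_5 = (1700 - 35^2)/25 = 475/25 = 19, a_5 = floor((41 + 35)/19) = 4.
  m_6 = 19*4 - 35 = 41, d_6 = (1700 - 41^2)/19 = 19/19 = 1, a_6 = floor((41 + 41)/1) = 82.
  m_7 = 1*82 - 41 = 41, d_7 = (1700 - 41^2)/1 = 19/1 = 19: (m_7, d_7) = (m_1, d_1) = (41, 19), so from here the quotients repeat a_1, ..., a_6; the period length is 6.
Hence the expansion of sqrt(1700) is a_0 = 41 followed by the repeating block 4, 3, 20, 3, 4, 82 (period 6).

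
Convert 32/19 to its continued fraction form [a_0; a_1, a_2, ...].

[1; 1, 2, 6]

Run the Euclidean algorithm on 32 and 19; the successive quotients are the partial quotients a_0, a_1, ... (each step inverts the fractional part left over by the previous one):
  32 = 1*19 + 13, so a_0 = 1.
  19 = 1*13 + 6, so a_1 = 1.
  13 = 2*6 + 1, so a_2 = 2.
  6 = 6*1 + 0, so a_3 = 6.
The remainder reaches 0 after 4 divisions, so the expansion has 4 partial quotients, read off in order.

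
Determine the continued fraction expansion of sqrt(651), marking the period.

Write x_i = (sqrt(651) + m_i)/d_i with (m_0, d_0) = (0, 1). a_0 = floor(sqrt(651)) = 25, since 25^2 = 625 <= 651 < 676 = 26^2.
Iterate m_{i+1} = d_i*a_i - m_i, d_{i+1} = (651 - m_{i+1}^2)/d_i, a_{i+1} = floor((a_0 + m_{i+1})/d_{i+1}):
  m_1 = 1*25 - 0 = 25, d_1 = (651 - 25^2)/1 = 26/1 = 26, a_1 = floor((25 + 25)/26) = 1.
  m_2 = 26*1 - 25 = 1, d_2 = (651 - 1^2)/26 = 650/26 = 25, a_2 = floor((25 + 1)/25) = 1.
  m_3 = 25*1 - 1 = 24, d_3 = (651 - 24^2)/25 = 75/25 = 3, a_3 = floor((25 + 24)/3) = 16.
  m_4 = 3*16 - 24 = 24, d_4 = (651 - 24^2)/3 = 75/3 = 25, a_4 = floor((25 + 24)/25) = 1.
  m_5 = 25*1 - 24 = 1, d_5 = (651 - 1^2)/25 = 650/25 = 26, a_5 = floor((25 + 1)/26) = 1.
  m_6 = 26*1 - 1 = 25, d_6 = (651 - 25^2)/26 = 26/26 = 1, a_6 = floor((25 + 25)/1) = 50.
  m_7 = 1*50 - 25 = 25, d_7 = (651 - 25^2)/1 = 26/1 = 26: (m_7, d_7) = (m_1, d_1) = (25, 26), so from here the quotients repeat a_1, ..., a_6; the period length is 6.
Hence the expansion of sqrt(651) is a_0 = 25 followed by the repeating block 1, 1, 16, 1, 1, 50 (period 6).

[25; (1, 1, 16, 1, 1, 50)]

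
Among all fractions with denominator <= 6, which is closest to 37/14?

Expand x = 37/14 as a continued fraction with the Euclidean algorithm:
  37 = 2*14 + 9, so a_0 = 2.
  14 = 1*9 + 5, so a_1 = 1.
  9 = 1*5 + 4, so a_2 = 1.
  5 = 1*4 + 1, so a_3 = 1.
  4 = 4*1 + 0, so a_4 = 4.
so x = [2; 1, 1, 1, 4].
Convergents (p_i = a_i*p_{i-1} + p_{i-2}, q_i = a_i*q_{i-1} + q_{i-2} with p_{-2}=0, p_{-1}=1, q_{-2}=1, q_{-1}=0), until the denominator exceeds 6:
  i=0: a_0=2, p_0 = 2*1 + 0 = 2, q_0 = 2*0 + 1 = 1.
  i=1: a_1=1, p_1 = 1*2 + 1 = 3, q_1 = 1*1 + 0 = 1.
  i=2: a_2=1, p_2 = 1*3 + 2 = 5, q_2 = 1*1 + 1 = 2.
  i=3: a_3=1, p_3 = 1*5 + 3 = 8, q_3 = 1*2 + 1 = 3.
  i=4: a_4=4, p_4 = 4*8 + 5 = 37, q_4 = 4*3 + 2 = 14.
q_4 = 14 > 6, so the last convergent with denominator <= 6 is p_3/q_3 = 8/3.
The closest fraction with denominator <= 6 is either p_3/q_3 or the intermediate fraction (k*p_3 + p_2)/(k*q_3 + q_2) with the largest k >= 1 whose denominator stays <= 6; these approach x as k grows, and every other convergent or intermediate fraction in range is farther away.
Largest k: floor((6 - q_2)/q_3) = floor((6 - 2)/3) = 1.
That gives (1*8 + 5)/(1*3 + 2) = 13/5.
Compare the errors: |x - 8/3| = |37*3 - 8*14|/(14*3) = 1/42, and |x - 13/5| = |37*5 - 13*14|/(14*5) = 3/70.
Cross-multiplying, 1*70 = 70 < 126 = 3*42, so 1/42 is smaller: the convergent 8/3 is closer to x than 13/5.

8/3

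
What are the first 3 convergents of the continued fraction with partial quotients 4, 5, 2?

Using the convergent recurrence p_i = a_i*p_{i-1} + p_{i-2}, q_i = a_i*q_{i-1} + q_{i-2} with p_{-2}=0, p_{-1}=1, q_{-2}=1, q_{-1}=0:
  i=0: a_0=4, p_0 = 4*1 + 0 = 4, q_0 = 4*0 + 1 = 1.
  i=1: a_1=5, p_1 = 5*4 + 1 = 21, q_1 = 5*1 + 0 = 5.
  i=2: a_2=2, p_2 = 2*21 + 4 = 46, q_2 = 2*5 + 1 = 11.

4/1, 21/5, 46/11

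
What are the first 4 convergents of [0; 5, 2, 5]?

0/1, 1/5, 2/11, 11/60

Using the convergent recurrence p_i = a_i*p_{i-1} + p_{i-2}, q_i = a_i*q_{i-1} + q_{i-2} with p_{-2}=0, p_{-1}=1, q_{-2}=1, q_{-1}=0:
  i=0: a_0=0, p_0 = 0*1 + 0 = 0, q_0 = 0*0 + 1 = 1.
  i=1: a_1=5, p_1 = 5*0 + 1 = 1, q_1 = 5*1 + 0 = 5.
  i=2: a_2=2, p_2 = 2*1 + 0 = 2, q_2 = 2*5 + 1 = 11.
  i=3: a_3=5, p_3 = 5*2 + 1 = 11, q_3 = 5*11 + 5 = 60.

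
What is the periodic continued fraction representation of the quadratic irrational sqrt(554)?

Write x_i = (sqrt(554) + m_i)/d_i with (m_0, d_0) = (0, 1). a_0 = floor(sqrt(554)) = 23, since 23^2 = 529 <= 554 < 576 = 24^2.
Iterate m_{i+1} = d_i*a_i - m_i, d_{i+1} = (554 - m_{i+1}^2)/d_i, a_{i+1} = floor((a_0 + m_{i+1})/d_{i+1}):
  m_1 = 1*23 - 0 = 23, d_1 = (554 - 23^2)/1 = 25/1 = 25, a_1 = floor((23 + 23)/25) = 1.
  m_2 = 25*1 - 23 = 2, d_2 = (554 - 2^2)/25 = 550/25 = 22, a_2 = floor((23 + 2)/22) = 1.
  m_3 = 22*1 - 2 = 20, d_3 = (554 - 20^2)/22 = 154/22 = 7, a_3 = floor((23 + 20)/7) = 6.
  m_4 = 7*6 - 20 = 22, d_4 = (554 - 22^2)/7 = 70/7 = 10, a_4 = floor((23 + 22)/10) = 4.
  m_5 = 10*4 - 22 = 18, d_5 = (554 - 18^2)/10 = 230/10 = 23, a_5 = floor((23 + 18)/23) = 1.
  m_6 = 23*1 - 18 = 5, d_6 = (554 - 5^2)/23 = 529/23 = 23, a_6 = floor((23 + 5)/23) = 1.
  m_7 = 23*1 - 5 = 18, d_7 = (554 - 18^2)/23 = 230/23 = 10, a_7 = floor((23 + 18)/10) = 4.
  m_8 = 10*4 - 18 = 22, d_8 = (554 - 22^2)/10 = 70/10 = 7, a_8 = floor((23 + 22)/7) = 6.
  m_9 = 7*6 - 22 = 20, d_9 = (554 - 20^2)/7 = 154/7 = 22, a_9 = floor((23 + 20)/22) = 1.
  m_10 = 22*1 - 20 = 2, d_10 = (554 - 2^2)/22 = 550/22 = 25, a_10 = floor((23 + 2)/25) = 1.
  m_11 = 25*1 - 2 = 23, d_11 = (554 - 23^2)/25 = 25/25 = 1, a_11 = floor((23 + 23)/1) = 46.
  m_12 = 1*46 - 23 = 23, d_12 = (554 - 23^2)/1 = 25/1 = 25: (m_12, d_12) = (m_1, d_1) = (23, 25), so from here the quotients repeat a_1, ..., a_11; the period length is 11.
Hence the expansion of sqrt(554) is a_0 = 23 followed by the repeating block 1, 1, 6, 4, 1, 1, 4, 6, 1, 1, 46 (period 11).

[23; (1, 1, 6, 4, 1, 1, 4, 6, 1, 1, 46)]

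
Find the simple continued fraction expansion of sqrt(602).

Write x_i = (sqrt(602) + m_i)/d_i with (m_0, d_0) = (0, 1). a_0 = floor(sqrt(602)) = 24, since 24^2 = 576 <= 602 < 625 = 25^2.
Iterate m_{i+1} = d_i*a_i - m_i, d_{i+1} = (602 - m_{i+1}^2)/d_i, a_{i+1} = floor((a_0 + m_{i+1})/d_{i+1}):
  m_1 = 1*24 - 0 = 24, d_1 = (602 - 24^2)/1 = 26/1 = 26, a_1 = floor((24 + 24)/26) = 1.
  m_2 = 26*1 - 24 = 2, d_2 = (602 - 2^2)/26 = 598/26 = 23, a_2 = floor((24 + 2)/23) = 1.
  m_3 = 23*1 - 2 = 21, d_3 = (602 - 21^2)/23 = 161/23 = 7, a_3 = floor((24 + 21)/7) = 6.
  m_4 = 7*6 - 21 = 21, d_4 = (602 - 21^2)/7 = 161/7 = 23, a_4 = floor((24 + 21)/23) = 1.
  m_5 = 23*1 - 21 = 2, d_5 = (602 - 2^2)/23 = 598/23 = 26, a_5 = floor((24 + 2)/26) = 1.
  m_6 = 26*1 - 2 = 24, d_6 = (602 - 24^2)/26 = 26/26 = 1, a_6 = floor((24 + 24)/1) = 48.
  m_7 = 1*48 - 24 = 24, d_7 = (602 - 24^2)/1 = 26/1 = 26: (m_7, d_7) = (m_1, d_1) = (24, 26), so from here the quotients repeat a_1, ..., a_6; the period length is 6.
Hence the expansion of sqrt(602) is a_0 = 24 followed by the repeating block 1, 1, 6, 1, 1, 48 (period 6).

[24; (1, 1, 6, 1, 1, 48)]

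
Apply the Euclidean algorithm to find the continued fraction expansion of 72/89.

Run the Euclidean algorithm on 72 and 89; the successive quotients are the partial quotients a_0, a_1, ... (each step inverts the fractional part left over by the previous one):
  72 = 0*89 + 72, so a_0 = 0.
  89 = 1*72 + 17, so a_1 = 1.
  72 = 4*17 + 4, so a_2 = 4.
  17 = 4*4 + 1, so a_3 = 4.
  4 = 4*1 + 0, so a_4 = 4.
The remainder reaches 0 after 5 divisions, so the expansion has 5 partial quotients, read off in order.

[0; 1, 4, 4, 4]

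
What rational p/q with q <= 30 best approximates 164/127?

31/24

Expand x = 164/127 as a continued fraction with the Euclidean algorithm:
  164 = 1*127 + 37, so a_0 = 1.
  127 = 3*37 + 16, so a_1 = 3.
  37 = 2*16 + 5, so a_2 = 2.
  16 = 3*5 + 1, so a_3 = 3.
  5 = 5*1 + 0, so a_4 = 5.
so x = [1; 3, 2, 3, 5].
Convergents (p_i = a_i*p_{i-1} + p_{i-2}, q_i = a_i*q_{i-1} + q_{i-2} with p_{-2}=0, p_{-1}=1, q_{-2}=1, q_{-1}=0), until the denominator exceeds 30:
  i=0: a_0=1, p_0 = 1*1 + 0 = 1, q_0 = 1*0 + 1 = 1.
  i=1: a_1=3, p_1 = 3*1 + 1 = 4, q_1 = 3*1 + 0 = 3.
  i=2: a_2=2, p_2 = 2*4 + 1 = 9, q_2 = 2*3 + 1 = 7.
  i=3: a_3=3, p_3 = 3*9 + 4 = 31, q_3 = 3*7 + 3 = 24.
  i=4: a_4=5, p_4 = 5*31 + 9 = 164, q_4 = 5*24 + 7 = 127.
q_4 = 127 > 30, so the last convergent with denominator <= 30 is p_3/q_3 = 31/24.
The closest fraction with denominator <= 30 is either p_3/q_3 or the intermediate fraction (k*p_3 + p_2)/(k*q_3 + q_2) with the largest k >= 1 whose denominator stays <= 30; these approach x as k grows, and every other convergent or intermediate fraction in range is farther away.
Largest k: floor((30 - q_2)/q_3) = floor((30 - 7)/24) = 0.
Since k = 0, no intermediate fraction beyond p_3/q_3 has denominator <= 30, so the convergent 31/24 is the closest (its error is |164*24 - 31*127|/(127*24) = 1/3048).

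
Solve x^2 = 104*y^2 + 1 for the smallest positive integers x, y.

First expand sqrt(104) as a continued fraction. With x_i = (sqrt(104) + m_i)/d_i and (m_0, d_0) = (0, 1): a_0 = floor(sqrt(104)) = 10, since 10^2 = 100 <= 104 < 121 = 11^2.
Iterate m_{i+1} = d_i*a_i - m_i, d_{i+1} = (104 - m_{i+1}^2)/d_i, a_{i+1} = floor((a_0 + m_{i+1})/d_{i+1}):
  m_1 = 1*10 - 0 = 10, d_1 = (104 - 10^2)/1 = 4/1 = 4, a_1 = floor((10 + 10)/4) = 5.
  m_2 = 4*5 - 10 = 10, d_2 = (104 - 10^2)/4 = 4/4 = 1, a_2 = floor((10 + 10)/1) = 20.
  m_3 = 1*20 - 10 = 10, d_3 = (104 - 10^2)/1 = 4/1 = 4: (m_3, d_3) = (m_1, d_1) = (10, 4), so from here the quotients repeat a_1, a_2; the period length is 2.
So sqrt(104) = [10; (5, 20)] with period length k = 2.
k is even, so the fundamental solution of x^2 - 104y^2 = 1 is (p_{k-1}, q_{k-1}) = (p_1, q_1); compute convergents through index 1.
Convergents (p_i = a_i*p_{i-1} + p_{i-2}, q_i = a_i*q_{i-1} + q_{i-2} with p_{-2}=0, p_{-1}=1, q_{-2}=1, q_{-1}=0):
  i=0: a_0=10, p_0 = 10*1 + 0 = 10, q_0 = 10*0 + 1 = 1.
  i=1: a_1=5, p_1 = 5*10 + 1 = 51, q_1 = 5*1 + 0 = 5.
Check: 51^2 - 104*5^2 = 2601 - 2600 = 1, so (x, y) = (51, 5) solves the equation, and by the theorem it is the least positive solution.

(x, y) = (51, 5)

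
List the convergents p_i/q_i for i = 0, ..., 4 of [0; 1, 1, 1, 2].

Using the convergent recurrence p_i = a_i*p_{i-1} + p_{i-2}, q_i = a_i*q_{i-1} + q_{i-2} with p_{-2}=0, p_{-1}=1, q_{-2}=1, q_{-1}=0:
  i=0: a_0=0, p_0 = 0*1 + 0 = 0, q_0 = 0*0 + 1 = 1.
  i=1: a_1=1, p_1 = 1*0 + 1 = 1, q_1 = 1*1 + 0 = 1.
  i=2: a_2=1, p_2 = 1*1 + 0 = 1, q_2 = 1*1 + 1 = 2.
  i=3: a_3=1, p_3 = 1*1 + 1 = 2, q_3 = 1*2 + 1 = 3.
  i=4: a_4=2, p_4 = 2*2 + 1 = 5, q_4 = 2*3 + 2 = 8.

0/1, 1/1, 1/2, 2/3, 5/8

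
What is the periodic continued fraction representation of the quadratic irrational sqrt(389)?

[19; (1, 2, 1, 1, 1, 1, 2, 1, 38)]

Write x_i = (sqrt(389) + m_i)/d_i with (m_0, d_0) = (0, 1). a_0 = floor(sqrt(389)) = 19, since 19^2 = 361 <= 389 < 400 = 20^2.
Iterate m_{i+1} = d_i*a_i - m_i, d_{i+1} = (389 - m_{i+1}^2)/d_i, a_{i+1} = floor((a_0 + m_{i+1})/d_{i+1}):
  m_1 = 1*19 - 0 = 19, d_1 = (389 - 19^2)/1 = 28/1 = 28, a_1 = floor((19 + 19)/28) = 1.
  m_2 = 28*1 - 19 = 9, d_2 = (389 - 9^2)/28 = 308/28 = 11, a_2 = floor((19 + 9)/11) = 2.
  m_3 = 11*2 - 9 = 13, d_3 = (389 - 13^2)/11 = 220/11 = 20, a_3 = floor((19 + 13)/20) = 1.
  m_4 = 20*1 - 13 = 7, d_4 = (389 - 7^2)/20 = 340/20 = 17, a_4 = floor((19 + 7)/17) = 1.
  m_5 = 17*1 - 7 = 10, d_5 = (389 - 10^2)/17 = 289/17 = 17, a_5 = floor((19 + 10)/17) = 1.
  m_6 = 17*1 - 10 = 7, d_6 = (389 - 7^2)/17 = 340/17 = 20, a_6 = floor((19 + 7)/20) = 1.
  m_7 = 20*1 - 7 = 13, d_7 = (389 - 13^2)/20 = 220/20 = 11, a_7 = floor((19 + 13)/11) = 2.
  m_8 = 11*2 - 13 = 9, d_8 = (389 - 9^2)/11 = 308/11 = 28, a_8 = floor((19 + 9)/28) = 1.
  m_9 = 28*1 - 9 = 19, d_9 = (389 - 19^2)/28 = 28/28 = 1, a_9 = floor((19 + 19)/1) = 38.
  m_10 = 1*38 - 19 = 19, d_10 = (389 - 19^2)/1 = 28/1 = 28: (m_10, d_10) = (m_1, d_1) = (19, 28), so from here the quotients repeat a_1, ..., a_9; the period length is 9.
Hence the expansion of sqrt(389) is a_0 = 19 followed by the repeating block 1, 2, 1, 1, 1, 1, 2, 1, 38 (period 9).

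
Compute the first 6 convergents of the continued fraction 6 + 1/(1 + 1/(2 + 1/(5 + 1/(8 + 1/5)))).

6/1, 7/1, 20/3, 107/16, 876/131, 4487/671

Using the convergent recurrence p_i = a_i*p_{i-1} + p_{i-2}, q_i = a_i*q_{i-1} + q_{i-2} with p_{-2}=0, p_{-1}=1, q_{-2}=1, q_{-1}=0:
  i=0: a_0=6, p_0 = 6*1 + 0 = 6, q_0 = 6*0 + 1 = 1.
  i=1: a_1=1, p_1 = 1*6 + 1 = 7, q_1 = 1*1 + 0 = 1.
  i=2: a_2=2, p_2 = 2*7 + 6 = 20, q_2 = 2*1 + 1 = 3.
  i=3: a_3=5, p_3 = 5*20 + 7 = 107, q_3 = 5*3 + 1 = 16.
  i=4: a_4=8, p_4 = 8*107 + 20 = 876, q_4 = 8*16 + 3 = 131.
  i=5: a_5=5, p_5 = 5*876 + 107 = 4487, q_5 = 5*131 + 16 = 671.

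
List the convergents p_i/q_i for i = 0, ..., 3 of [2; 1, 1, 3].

2/1, 3/1, 5/2, 18/7

Using the convergent recurrence p_i = a_i*p_{i-1} + p_{i-2}, q_i = a_i*q_{i-1} + q_{i-2} with p_{-2}=0, p_{-1}=1, q_{-2}=1, q_{-1}=0:
  i=0: a_0=2, p_0 = 2*1 + 0 = 2, q_0 = 2*0 + 1 = 1.
  i=1: a_1=1, p_1 = 1*2 + 1 = 3, q_1 = 1*1 + 0 = 1.
  i=2: a_2=1, p_2 = 1*3 + 2 = 5, q_2 = 1*1 + 1 = 2.
  i=3: a_3=3, p_3 = 3*5 + 3 = 18, q_3 = 3*2 + 1 = 7.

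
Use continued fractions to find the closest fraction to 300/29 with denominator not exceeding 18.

176/17

Expand x = 300/29 as a continued fraction with the Euclidean algorithm:
  300 = 10*29 + 10, so a_0 = 10.
  29 = 2*10 + 9, so a_1 = 2.
  10 = 1*9 + 1, so a_2 = 1.
  9 = 9*1 + 0, so a_3 = 9.
so x = [10; 2, 1, 9].
Convergents (p_i = a_i*p_{i-1} + p_{i-2}, q_i = a_i*q_{i-1} + q_{i-2} with p_{-2}=0, p_{-1}=1, q_{-2}=1, q_{-1}=0), until the denominator exceeds 18:
  i=0: a_0=10, p_0 = 10*1 + 0 = 10, q_0 = 10*0 + 1 = 1.
  i=1: a_1=2, p_1 = 2*10 + 1 = 21, q_1 = 2*1 + 0 = 2.
  i=2: a_2=1, p_2 = 1*21 + 10 = 31, q_2 = 1*2 + 1 = 3.
  i=3: a_3=9, p_3 = 9*31 + 21 = 300, q_3 = 9*3 + 2 = 29.
q_3 = 29 > 18, so the last convergent with denominator <= 18 is p_2/q_2 = 31/3.
The closest fraction with denominator <= 18 is either p_2/q_2 or the intermediate fraction (k*p_2 + p_1)/(k*q_2 + q_1) with the largest k >= 1 whose denominator stays <= 18; these approach x as k grows, and every other convergent or intermediate fraction in range is farther away.
Largest k: floor((18 - q_1)/q_2) = floor((18 - 2)/3) = 5.
That gives (5*31 + 21)/(5*3 + 2) = 176/17.
Compare the errors: |x - 31/3| = |300*3 - 31*29|/(29*3) = 1/87, and |x - 176/17| = |300*17 - 176*29|/(29*17) = 4/493.
Cross-multiplying, 4*87 = 348 < 493 = 1*493, so 4/493 is smaller: the intermediate fraction 176/17 is closer to x than 31/3.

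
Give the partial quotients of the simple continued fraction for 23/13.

Run the Euclidean algorithm on 23 and 13; the successive quotients are the partial quotients a_0, a_1, ... (each step inverts the fractional part left over by the previous one):
  23 = 1*13 + 10, so a_0 = 1.
  13 = 1*10 + 3, so a_1 = 1.
  10 = 3*3 + 1, so a_2 = 3.
  3 = 3*1 + 0, so a_3 = 3.
The remainder reaches 0 after 4 divisions, so the expansion has 4 partial quotients, read off in order.

[1; 1, 3, 3]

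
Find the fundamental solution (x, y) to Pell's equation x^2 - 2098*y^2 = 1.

First expand sqrt(2098) as a continued fraction. With x_i = (sqrt(2098) + m_i)/d_i and (m_0, d_0) = (0, 1): a_0 = floor(sqrt(2098)) = 45, since 45^2 = 2025 <= 2098 < 2116 = 46^2.
Iterate m_{i+1} = d_i*a_i - m_i, d_{i+1} = (2098 - m_{i+1}^2)/d_i, a_{i+1} = floor((a_0 + m_{i+1})/d_{i+1}):
  m_1 = 1*45 - 0 = 45, d_1 = (2098 - 45^2)/1 = 73/1 = 73, a_1 = floor((45 + 45)/73) = 1.
  m_2 = 73*1 - 45 = 28, d_2 = (2098 - 28^2)/73 = 1314/73 = 18, a_2 = floor((45 + 28)/18) = 4.
  m_3 = 18*4 - 28 = 44, d_3 = (2098 - 44^2)/18 = 162/18 = 9, a_3 = floor((45 + 44)/9) = 9.
  m_4 = 9*9 - 44 = 37, d_4 = (2098 - 37^2)/9 = 729/9 = 81, a_4 = floor((45 + 37)/81) = 1.
  m_5 = 81*1 - 37 = 44, d_5 = (2098 - 44^2)/81 = 162/81 = 2, a_5 = floor((45 + 44)/2) = 44.
  m_6 = 2*44 - 44 = 44, d_6 = (2098 - 44^2)/2 = 162/2 = 81, a_6 = floor((45 + 44)/81) = 1.
  m_7 = 81*1 - 44 = 37, d_7 = (2098 - 37^2)/81 = 729/81 = 9, a_7 = floor((45 + 37)/9) = 9.
  m_8 = 9*9 - 37 = 44, d_8 = (2098 - 44^2)/9 = 162/9 = 18, a_8 = floor((45 + 44)/18) = 4.
  m_9 = 18*4 - 44 = 28, d_9 = (2098 - 28^2)/18 = 1314/18 = 73, a_9 = floor((45 + 28)/73) = 1.
  m_10 = 73*1 - 28 = 45, d_10 = (2098 - 45^2)/73 = 73/73 = 1, a_10 = floor((45 + 45)/1) = 90.
  m_11 = 1*90 - 45 = 45, d_11 = (2098 - 45^2)/1 = 73/1 = 73: (m_11, d_11) = (m_1, d_1) = (45, 73), so from here the quotients repeat a_1, ..., a_10; the period length is 10.
So sqrt(2098) = [45; (1, 4, 9, 1, 44, 1, 9, 4, 1, 90)] with period length k = 10.
k is even, so the fundamental solution of x^2 - 2098y^2 = 1 is (p_{k-1}, q_{k-1}) = (p_9, q_9); compute convergents through index 9.
Convergents (p_i = a_i*p_{i-1} + p_{i-2}, q_i = a_i*q_{i-1} + q_{i-2} with p_{-2}=0, p_{-1}=1, q_{-2}=1, q_{-1}=0):
  i=0: a_0=45, p_0 = 45*1 + 0 = 45, q_0 = 45*0 + 1 = 1.
  i=1: a_1=1, p_1 = 1*45 + 1 = 46, q_1 = 1*1 + 0 = 1.
  i=2: a_2=4, p_2 = 4*46 + 45 = 229, q_2 = 4*1 + 1 = 5.
  i=3: a_3=9, p_3 = 9*229 + 46 = 2107, q_3 = 9*5 + 1 = 46.
  i=4: a_4=1, p_4 = 1*2107 + 229 = 2336, q_4 = 1*46 + 5 = 51.
  i=5: a_5=44, p_5 = 44*2336 + 2107 = 104891, q_5 = 44*51 + 46 = 2290.
  i=6: a_6=1, p_6 = 1*104891 + 2336 = 107227, q_6 = 1*2290 + 51 = 2341.
  i=7: a_7=9, p_7 = 9*107227 + 104891 = 1069934, q_7 = 9*2341 + 2290 = 23359.
  i=8: a_8=4, p_8 = 4*1069934 + 107227 = 4386963, q_8 = 4*23359 + 2341 = 95777.
  i=9: a_9=1, p_9 = 1*4386963 + 1069934 = 5456897, q_9 = 1*95777 + 23359 = 119136.
Check: 5456897^2 - 2098*119136^2 = 29777724868609 - 29777724868608 = 1, so (x, y) = (5456897, 119136) solves the equation, and by the theorem it is the least positive solution.

(x, y) = (5456897, 119136)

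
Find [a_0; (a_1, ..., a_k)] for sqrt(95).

Write x_i = (sqrt(95) + m_i)/d_i with (m_0, d_0) = (0, 1). a_0 = floor(sqrt(95)) = 9, since 9^2 = 81 <= 95 < 100 = 10^2.
Iterate m_{i+1} = d_i*a_i - m_i, d_{i+1} = (95 - m_{i+1}^2)/d_i, a_{i+1} = floor((a_0 + m_{i+1})/d_{i+1}):
  m_1 = 1*9 - 0 = 9, d_1 = (95 - 9^2)/1 = 14/1 = 14, a_1 = floor((9 + 9)/14) = 1.
  m_2 = 14*1 - 9 = 5, d_2 = (95 - 5^2)/14 = 70/14 = 5, a_2 = floor((9 + 5)/5) = 2.
  m_3 = 5*2 - 5 = 5, d_3 = (95 - 5^2)/5 = 70/5 = 14, a_3 = floor((9 + 5)/14) = 1.
  m_4 = 14*1 - 5 = 9, d_4 = (95 - 9^2)/14 = 14/14 = 1, a_4 = floor((9 + 9)/1) = 18.
  m_5 = 1*18 - 9 = 9, d_5 = (95 - 9^2)/1 = 14/1 = 14: (m_5, d_5) = (m_1, d_1) = (9, 14), so from here the quotients repeat a_1, ..., a_4; the period length is 4.
Hence the expansion of sqrt(95) is a_0 = 9 followed by the repeating block 1, 2, 1, 18 (period 4).

[9; (1, 2, 1, 18)]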